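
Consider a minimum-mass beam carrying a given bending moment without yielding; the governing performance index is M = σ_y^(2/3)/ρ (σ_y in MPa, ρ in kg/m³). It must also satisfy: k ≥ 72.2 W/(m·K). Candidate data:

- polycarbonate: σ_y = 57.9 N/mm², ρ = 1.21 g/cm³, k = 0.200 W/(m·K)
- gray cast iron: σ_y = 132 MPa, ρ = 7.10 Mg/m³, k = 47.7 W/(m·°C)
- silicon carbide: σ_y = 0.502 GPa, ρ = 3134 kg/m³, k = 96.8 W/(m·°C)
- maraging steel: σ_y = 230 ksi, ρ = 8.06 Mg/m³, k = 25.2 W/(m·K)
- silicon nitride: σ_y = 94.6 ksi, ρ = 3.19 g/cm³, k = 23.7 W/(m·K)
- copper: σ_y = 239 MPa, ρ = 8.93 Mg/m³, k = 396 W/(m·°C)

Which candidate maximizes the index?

silicon carbide

Screen on constraints: k ≥ 72.2 W/(m·K). Survivors: silicon carbide, copper.
In SI units:
  silicon carbide: σ_y = 502.0 MPa, ρ = 3134 kg/m³
  copper: σ_y = 239.0 MPa, ρ = 8930 kg/m³
  silicon carbide: M = 20.2×10⁻³
  copper: M = 4.31×10⁻³
Highest index: silicon carbide.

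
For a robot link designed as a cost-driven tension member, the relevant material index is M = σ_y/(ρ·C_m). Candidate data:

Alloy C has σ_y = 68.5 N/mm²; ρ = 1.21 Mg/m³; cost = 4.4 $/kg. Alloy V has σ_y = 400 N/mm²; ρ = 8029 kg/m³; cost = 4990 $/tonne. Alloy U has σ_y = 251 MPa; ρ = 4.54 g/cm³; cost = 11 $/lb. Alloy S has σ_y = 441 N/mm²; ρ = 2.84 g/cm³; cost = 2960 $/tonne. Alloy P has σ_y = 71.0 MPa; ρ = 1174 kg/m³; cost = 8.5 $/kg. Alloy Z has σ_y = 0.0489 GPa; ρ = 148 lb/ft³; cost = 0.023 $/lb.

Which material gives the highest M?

Convert each candidate to consistent units, then evaluate M:
  alloy C: σ_y = 68.50 MPa, ρ = 1210 kg/m³, cost = 4.400 $/kg
  alloy V: σ_y = 400.0 MPa, ρ = 8029 kg/m³, cost = 4.990 $/kg
  alloy U: σ_y = 251.0 MPa, ρ = 4540 kg/m³, cost = 24.25 $/kg
  alloy S: σ_y = 441.0 MPa, ρ = 2840 kg/m³, cost = 2.960 $/kg
  alloy P: σ_y = 71.00 MPa, ρ = 1174 kg/m³, cost = 8.500 $/kg
  alloy Z: σ_y = 48.90 MPa, ρ = 2371 kg/m³, cost = 0.05071 $/kg
  alloy Z: M = 407 kN·m per $
  alloy S: M = 52.5 kN·m per $
  alloy C: M = 12.9 kN·m per $
  alloy V: M = 9.98 kN·m per $
  alloy P: M = 7.11 kN·m per $
  alloy U: M = 2.28 kN·m per $
Alloy Z ranks first.

alloy Z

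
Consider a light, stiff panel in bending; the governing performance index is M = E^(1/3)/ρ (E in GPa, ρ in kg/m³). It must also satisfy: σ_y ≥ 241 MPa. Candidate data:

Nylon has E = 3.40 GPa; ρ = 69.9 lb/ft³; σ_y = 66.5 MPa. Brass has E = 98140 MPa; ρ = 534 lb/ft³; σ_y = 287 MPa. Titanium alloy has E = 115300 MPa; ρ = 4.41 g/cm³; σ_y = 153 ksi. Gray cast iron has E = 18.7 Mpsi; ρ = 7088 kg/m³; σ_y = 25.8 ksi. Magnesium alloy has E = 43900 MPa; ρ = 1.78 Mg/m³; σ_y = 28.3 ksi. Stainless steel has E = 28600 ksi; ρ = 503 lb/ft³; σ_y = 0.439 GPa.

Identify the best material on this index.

titanium alloy

Screen on constraints: σ_y ≥ 241 MPa. Survivors: brass, titanium alloy, stainless steel.
In SI units:
  brass: E = 98.14 GPa, ρ = 8554 kg/m³
  titanium alloy: E = 115.3 GPa, ρ = 4410 kg/m³
  stainless steel: E = 197.2 GPa, ρ = 8057 kg/m³
  titanium alloy: M = 1.10×10⁻³
  stainless steel: M = 0.722×10⁻³
  brass: M = 0.539×10⁻³
Highest index: titanium alloy.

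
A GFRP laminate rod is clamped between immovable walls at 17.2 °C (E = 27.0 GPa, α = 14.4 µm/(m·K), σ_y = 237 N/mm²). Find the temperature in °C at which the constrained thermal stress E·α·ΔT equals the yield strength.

σ_y = 237 N/mm² = 237.0 MPa.
E·α·ΔT = 237.0 MPa ⇒ ΔT = 237.0 / (27.00×10³ × 14.4×10⁻⁶) = 609.6 K.
T = 17.2 + 609.6 = 626.8 °C.

627 °C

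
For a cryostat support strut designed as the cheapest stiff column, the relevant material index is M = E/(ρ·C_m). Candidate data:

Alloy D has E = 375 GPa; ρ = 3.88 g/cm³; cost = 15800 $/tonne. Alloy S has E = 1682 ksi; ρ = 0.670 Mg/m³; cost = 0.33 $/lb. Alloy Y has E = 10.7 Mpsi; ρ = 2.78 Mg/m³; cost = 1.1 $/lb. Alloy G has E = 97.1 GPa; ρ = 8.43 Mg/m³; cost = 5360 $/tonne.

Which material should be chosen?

alloy S

Normalizing units and computing the index:
  alloy D: E = 375.0 GPa, ρ = 3880 kg/m³, cost = 15.80 $/kg
  alloy S: E = 11.60 GPa, ρ = 670.0 kg/m³, cost = 0.7275 $/kg
  alloy Y: E = 73.77 GPa, ρ = 2780 kg/m³, cost = 2.425 $/kg
  alloy G: E = 97.10 GPa, ρ = 8430 kg/m³, cost = 5.360 $/kg
  alloy S: M = 23.8 MN·m per $
  alloy Y: M = 10.9 MN·m per $
  alloy D: M = 6.12 MN·m per $
  alloy G: M = 2.15 MN·m per $
Highest index: alloy S.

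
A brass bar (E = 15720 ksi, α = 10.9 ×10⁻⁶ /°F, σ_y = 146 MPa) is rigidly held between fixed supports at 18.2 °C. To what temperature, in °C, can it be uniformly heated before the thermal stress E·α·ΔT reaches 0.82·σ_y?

74.5 °C

E = 15720 ksi = 108.4 GPa.
α = 10.9×10⁻⁶/°F × 9/5 = 19.6×10⁻⁶/K.
E·α·ΔT = 119.7 MPa ⇒ ΔT = 119.7 / (108.4×10³ × 19.6×10⁻⁶) = 56.30 K.
T = 18.2 + 56.30 = 74.50 °C.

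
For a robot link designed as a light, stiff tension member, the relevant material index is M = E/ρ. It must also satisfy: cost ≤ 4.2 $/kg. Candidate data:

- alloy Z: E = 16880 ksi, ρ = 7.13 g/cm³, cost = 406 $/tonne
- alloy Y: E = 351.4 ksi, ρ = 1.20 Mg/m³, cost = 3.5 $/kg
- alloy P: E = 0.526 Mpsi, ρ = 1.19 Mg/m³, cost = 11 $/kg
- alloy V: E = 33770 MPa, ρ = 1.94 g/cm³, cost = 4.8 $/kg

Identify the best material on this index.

alloy Z

Screen on constraints: cost ≤ 4.2 $/kg. Survivors: alloy Z, alloy Y.
In SI units:
  alloy Z: E = 116.4 GPa, ρ = 7130 kg/m³
  alloy Y: E = 2.423 GPa, ρ = 1200 kg/m³
  alloy Z: M = 16.3 MN·m/kg
  alloy Y: M = 2.02 MN·m/kg
Highest index: alloy Z.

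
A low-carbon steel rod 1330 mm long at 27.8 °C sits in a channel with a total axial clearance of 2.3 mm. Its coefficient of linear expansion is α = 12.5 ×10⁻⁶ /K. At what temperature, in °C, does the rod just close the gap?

α·L₀·ΔT = 2.3 mm ⇒ ΔT = 2.3 / (12.5×10⁻⁶ × 1330.0) = 138.3 K.
T = 27.8 + 138.3 = 166.1 °C.

166 °C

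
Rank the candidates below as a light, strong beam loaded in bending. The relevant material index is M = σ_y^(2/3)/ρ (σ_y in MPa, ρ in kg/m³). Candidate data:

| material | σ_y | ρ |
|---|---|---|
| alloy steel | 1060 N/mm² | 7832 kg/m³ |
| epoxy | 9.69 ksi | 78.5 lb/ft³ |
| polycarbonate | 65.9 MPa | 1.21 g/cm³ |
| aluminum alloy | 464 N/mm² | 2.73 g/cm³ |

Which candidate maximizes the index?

Putting every candidate on a common basis:
  alloy steel: σ_y = 1060 MPa, ρ = 7832 kg/m³
  epoxy: σ_y = 66.81 MPa, ρ = 1257 kg/m³
  polycarbonate: σ_y = 65.90 MPa, ρ = 1210 kg/m³
  aluminum alloy: σ_y = 464.0 MPa, ρ = 2730 kg/m³
  aluminum alloy: M = 22.0×10⁻³
  polycarbonate: M = 13.5×10⁻³
  alloy steel: M = 13.3×10⁻³
  epoxy: M = 13.1×10⁻³
Aluminum alloy ranks first.

aluminum alloy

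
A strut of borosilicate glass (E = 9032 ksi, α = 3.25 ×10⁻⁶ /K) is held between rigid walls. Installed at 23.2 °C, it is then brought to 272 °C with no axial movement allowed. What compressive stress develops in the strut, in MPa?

E = 9032 ksi = 62.27 GPa.
ΔT = 248.8 K. Constrained thermal stress σ = E·α·ΔT = 62.27×10³ MPa × 3.25×10⁻⁶ × 248.8 = 50.4 MPa (compressive).

50.4 MPa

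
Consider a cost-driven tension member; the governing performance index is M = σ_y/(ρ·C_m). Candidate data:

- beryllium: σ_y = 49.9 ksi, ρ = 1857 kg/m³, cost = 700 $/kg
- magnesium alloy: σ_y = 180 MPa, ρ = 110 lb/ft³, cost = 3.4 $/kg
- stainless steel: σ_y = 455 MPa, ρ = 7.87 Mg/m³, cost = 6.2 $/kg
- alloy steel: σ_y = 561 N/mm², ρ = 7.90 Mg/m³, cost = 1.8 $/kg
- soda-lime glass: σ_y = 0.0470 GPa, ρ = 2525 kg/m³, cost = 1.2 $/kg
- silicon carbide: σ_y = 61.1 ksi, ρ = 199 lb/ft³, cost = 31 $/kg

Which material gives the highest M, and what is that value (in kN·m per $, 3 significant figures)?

alloy steel, M = 39.5 kN·m per $

After converting to SI:
  beryllium: σ_y = 344.0 MPa, ρ = 1857 kg/m³, cost = 700.0 $/kg
  magnesium alloy: σ_y = 180.0 MPa, ρ = 1762 kg/m³, cost = 3.400 $/kg
  stainless steel: σ_y = 455.0 MPa, ρ = 7870 kg/m³, cost = 6.200 $/kg
  alloy steel: σ_y = 561.0 MPa, ρ = 7900 kg/m³, cost = 1.800 $/kg
  soda-lime glass: σ_y = 47.00 MPa, ρ = 2525 kg/m³, cost = 1.200 $/kg
  silicon carbide: σ_y = 421.3 MPa, ρ = 3188 kg/m³, cost = 31.00 $/kg
  alloy steel: M = 39.5 kN·m per $
  magnesium alloy: M = 30.0 kN·m per $
  soda-lime glass: M = 15.5 kN·m per $
  stainless steel: M = 9.32 kN·m per $
  silicon carbide: M = 4.26 kN·m per $
  beryllium: M = 0.265 kN·m per $
The maximum is for alloy steel.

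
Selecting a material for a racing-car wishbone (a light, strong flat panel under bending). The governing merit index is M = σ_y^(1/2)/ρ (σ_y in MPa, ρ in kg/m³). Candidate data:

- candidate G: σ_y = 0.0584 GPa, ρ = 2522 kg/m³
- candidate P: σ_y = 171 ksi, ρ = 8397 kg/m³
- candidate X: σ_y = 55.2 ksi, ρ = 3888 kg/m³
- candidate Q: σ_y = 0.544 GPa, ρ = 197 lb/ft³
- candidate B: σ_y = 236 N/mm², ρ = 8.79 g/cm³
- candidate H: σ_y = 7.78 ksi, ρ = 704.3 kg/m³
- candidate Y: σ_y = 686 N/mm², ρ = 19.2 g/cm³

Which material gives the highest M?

candidate H

Putting every candidate on a common basis:
  candidate G: σ_y = 58.40 MPa, ρ = 2522 kg/m³
  candidate P: σ_y = 1179 MPa, ρ = 8397 kg/m³
  candidate X: σ_y = 380.6 MPa, ρ = 3888 kg/m³
  candidate Q: σ_y = 544.0 MPa, ρ = 3156 kg/m³
  candidate B: σ_y = 236.0 MPa, ρ = 8790 kg/m³
  candidate H: σ_y = 53.64 MPa, ρ = 704.3 kg/m³
  candidate Y: σ_y = 686.0 MPa, ρ = 19200 kg/m³
  candidate H: M = 10.4×10⁻³
  candidate Q: M = 7.39×10⁻³
  candidate X: M = 5.02×10⁻³
  candidate P: M = 4.09×10⁻³
  candidate G: M = 3.03×10⁻³
  candidate B: M = 1.75×10⁻³
  candidate Y: M = 1.36×10⁻³
Candidate H ranks first.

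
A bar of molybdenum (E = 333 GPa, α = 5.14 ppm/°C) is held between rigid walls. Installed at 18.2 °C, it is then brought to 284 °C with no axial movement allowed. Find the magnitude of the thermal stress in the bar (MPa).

ΔT = 265.8 K. Constrained thermal stress σ = E·α·ΔT = 333.0×10³ MPa × 5.14×10⁻⁶ × 265.8 = 455 MPa (compressive).

455 MPa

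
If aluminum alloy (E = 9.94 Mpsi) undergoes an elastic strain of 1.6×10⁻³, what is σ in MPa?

110 MPa

E = 9.94 Mpsi = 68.53 GPa.
σ = E·ε = 68530 MPa × 1.6×10⁻³ = 110 MPa.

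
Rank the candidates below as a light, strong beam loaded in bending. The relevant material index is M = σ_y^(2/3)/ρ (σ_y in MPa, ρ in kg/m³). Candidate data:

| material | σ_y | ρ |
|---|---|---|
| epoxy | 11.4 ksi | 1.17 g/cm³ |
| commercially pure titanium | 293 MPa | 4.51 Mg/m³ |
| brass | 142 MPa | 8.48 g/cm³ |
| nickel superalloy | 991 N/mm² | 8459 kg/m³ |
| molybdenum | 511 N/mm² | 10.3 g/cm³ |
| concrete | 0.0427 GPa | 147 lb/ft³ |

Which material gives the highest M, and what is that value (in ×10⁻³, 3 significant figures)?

epoxy, M = 15.7×10⁻³

In SI units:
  epoxy: σ_y = 78.60 MPa, ρ = 1170 kg/m³
  commercially pure titanium: σ_y = 293.0 MPa, ρ = 4510 kg/m³
  brass: σ_y = 142.0 MPa, ρ = 8480 kg/m³
  nickel superalloy: σ_y = 991.0 MPa, ρ = 8459 kg/m³
  molybdenum: σ_y = 511.0 MPa, ρ = 10300 kg/m³
  concrete: σ_y = 42.70 MPa, ρ = 2355 kg/m³
  epoxy: M = 15.7×10⁻³
  nickel superalloy: M = 11.8×10⁻³
  commercially pure titanium: M = 9.78×10⁻³
  molybdenum: M = 6.21×10⁻³
  concrete: M = 5.19×10⁻³
  brass: M = 3.21×10⁻³
The maximum is for epoxy.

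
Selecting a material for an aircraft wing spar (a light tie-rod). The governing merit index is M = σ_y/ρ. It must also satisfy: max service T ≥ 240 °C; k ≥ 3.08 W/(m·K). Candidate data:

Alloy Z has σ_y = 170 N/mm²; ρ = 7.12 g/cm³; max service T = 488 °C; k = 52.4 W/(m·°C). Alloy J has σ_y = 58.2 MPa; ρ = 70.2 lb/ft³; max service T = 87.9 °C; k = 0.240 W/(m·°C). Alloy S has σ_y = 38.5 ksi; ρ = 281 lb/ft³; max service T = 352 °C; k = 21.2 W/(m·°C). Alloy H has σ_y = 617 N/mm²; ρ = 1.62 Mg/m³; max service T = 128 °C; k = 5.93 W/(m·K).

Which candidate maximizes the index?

Screen on constraints: max service T ≥ 240 °C; k ≥ 3.08 W/(m·K). Survivors: alloy Z, alloy S.
In SI units:
  alloy Z: σ_y = 170.0 MPa, ρ = 7120 kg/m³
  alloy S: σ_y = 265.4 MPa, ρ = 4501 kg/m³
  alloy S: M = 59.0 kN·m/kg
  alloy Z: M = 23.9 kN·m/kg
Alloy S ranks first.

alloy S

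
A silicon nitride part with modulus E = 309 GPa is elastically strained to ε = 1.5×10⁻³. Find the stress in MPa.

464 MPa

σ = E·ε = 309000 MPa × 1.5×10⁻³ = 464 MPa.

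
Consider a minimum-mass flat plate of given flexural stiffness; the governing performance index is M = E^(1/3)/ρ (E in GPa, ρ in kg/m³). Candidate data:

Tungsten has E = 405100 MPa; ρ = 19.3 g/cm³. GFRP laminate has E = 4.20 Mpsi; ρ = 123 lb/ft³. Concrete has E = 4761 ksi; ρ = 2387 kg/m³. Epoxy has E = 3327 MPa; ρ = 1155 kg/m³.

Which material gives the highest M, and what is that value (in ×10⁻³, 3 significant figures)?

GFRP laminate, M = 1.56×10⁻³

After converting to SI:
  tungsten: E = 405.1 GPa, ρ = 19300 kg/m³
  GFRP laminate: E = 28.96 GPa, ρ = 1970 kg/m³
  concrete: E = 32.83 GPa, ρ = 2387 kg/m³
  epoxy: E = 3.327 GPa, ρ = 1155 kg/m³
  GFRP laminate: M = 1.56×10⁻³
  concrete: M = 1.34×10⁻³
  epoxy: M = 1.29×10⁻³
  tungsten: M = 0.383×10⁻³
Highest index: GFRP laminate.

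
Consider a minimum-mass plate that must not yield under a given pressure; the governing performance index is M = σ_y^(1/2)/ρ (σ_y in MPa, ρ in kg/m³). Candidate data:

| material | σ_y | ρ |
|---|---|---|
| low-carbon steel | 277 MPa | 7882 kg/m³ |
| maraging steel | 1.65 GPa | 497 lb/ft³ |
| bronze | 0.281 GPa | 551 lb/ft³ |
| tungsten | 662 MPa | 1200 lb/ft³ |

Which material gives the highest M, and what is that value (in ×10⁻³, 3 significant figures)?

maraging steel, M = 5.10×10⁻³

Normalizing units and computing the index:
  low-carbon steel: σ_y = 277.0 MPa, ρ = 7882 kg/m³
  maraging steel: σ_y = 1650 MPa, ρ = 7961 kg/m³
  bronze: σ_y = 281.0 MPa, ρ = 8826 kg/m³
  tungsten: σ_y = 662.0 MPa, ρ = 19220 kg/m³
  maraging steel: M = 5.10×10⁻³
  low-carbon steel: M = 2.11×10⁻³
  bronze: M = 1.90×10⁻³
  tungsten: M = 1.34×10⁻³
Maraging steel ranks first.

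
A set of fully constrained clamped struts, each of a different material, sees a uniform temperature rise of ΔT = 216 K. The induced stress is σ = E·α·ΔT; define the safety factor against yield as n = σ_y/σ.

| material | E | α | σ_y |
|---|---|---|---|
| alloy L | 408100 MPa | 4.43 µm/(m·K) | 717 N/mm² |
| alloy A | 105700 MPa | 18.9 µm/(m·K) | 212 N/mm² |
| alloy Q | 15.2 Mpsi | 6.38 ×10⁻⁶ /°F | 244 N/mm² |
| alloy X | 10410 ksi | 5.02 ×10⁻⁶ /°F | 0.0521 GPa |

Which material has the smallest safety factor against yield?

alloy X

With everything in SI (GPa, ×10⁻⁶/K, MPa):
  alloy L: E = 408.1, α = 4.43, σ_y = 717.0 → σ = 391 MPa, n = 1.84
  alloy A: E = 105.7, α = 18.9, σ_y = 212.0 → σ = 432 MPa, n = 0.491
  alloy Q: E = 104.8, α = 11.5, σ_y = 244.0 → σ = 260 MPa, n = 0.939
  alloy X: E = 71.77, α = 9.04, σ_y = 52.10 → σ = 140 MPa, n = 0.372
The minimum is alloy X at n = 0.372.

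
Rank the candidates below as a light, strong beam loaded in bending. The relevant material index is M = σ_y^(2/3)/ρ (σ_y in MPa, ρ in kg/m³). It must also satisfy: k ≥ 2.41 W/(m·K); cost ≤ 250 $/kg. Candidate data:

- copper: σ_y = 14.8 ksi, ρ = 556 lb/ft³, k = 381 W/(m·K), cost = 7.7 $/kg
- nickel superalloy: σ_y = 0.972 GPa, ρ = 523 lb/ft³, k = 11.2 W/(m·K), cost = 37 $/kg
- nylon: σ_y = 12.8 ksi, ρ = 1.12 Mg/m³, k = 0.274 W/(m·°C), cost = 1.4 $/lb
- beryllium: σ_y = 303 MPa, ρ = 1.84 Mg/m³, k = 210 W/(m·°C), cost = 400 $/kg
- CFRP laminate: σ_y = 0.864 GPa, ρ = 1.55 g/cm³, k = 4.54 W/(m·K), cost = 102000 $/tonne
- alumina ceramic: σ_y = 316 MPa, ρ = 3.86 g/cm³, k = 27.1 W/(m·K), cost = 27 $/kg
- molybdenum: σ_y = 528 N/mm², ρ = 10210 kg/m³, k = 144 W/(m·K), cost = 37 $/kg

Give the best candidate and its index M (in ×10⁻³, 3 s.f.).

CFRP laminate, M = 58.5×10⁻³

Screen on constraints: k ≥ 2.41 W/(m·K); cost ≤ 250 $/kg. Survivors: copper, nickel superalloy, CFRP laminate, alumina ceramic, molybdenum.
Convert each candidate to consistent units, then evaluate M:
  copper: σ_y = 102.0 MPa, ρ = 8906 kg/m³
  nickel superalloy: σ_y = 972.0 MPa, ρ = 8378 kg/m³
  CFRP laminate: σ_y = 864.0 MPa, ρ = 1550 kg/m³
  alumina ceramic: σ_y = 316.0 MPa, ρ = 3860 kg/m³
  molybdenum: σ_y = 528.0 MPa, ρ = 10210 kg/m³
  CFRP laminate: M = 58.5×10⁻³
  alumina ceramic: M = 12.0×10⁻³
  nickel superalloy: M = 11.7×10⁻³
  molybdenum: M = 6.40×10⁻³
  copper: M = 2.45×10⁻³
CFRP laminate has the largest M.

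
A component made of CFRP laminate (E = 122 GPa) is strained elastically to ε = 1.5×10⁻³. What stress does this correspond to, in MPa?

σ = E·ε = 122000 MPa × 1.5×10⁻³ = 183 MPa.

183 MPa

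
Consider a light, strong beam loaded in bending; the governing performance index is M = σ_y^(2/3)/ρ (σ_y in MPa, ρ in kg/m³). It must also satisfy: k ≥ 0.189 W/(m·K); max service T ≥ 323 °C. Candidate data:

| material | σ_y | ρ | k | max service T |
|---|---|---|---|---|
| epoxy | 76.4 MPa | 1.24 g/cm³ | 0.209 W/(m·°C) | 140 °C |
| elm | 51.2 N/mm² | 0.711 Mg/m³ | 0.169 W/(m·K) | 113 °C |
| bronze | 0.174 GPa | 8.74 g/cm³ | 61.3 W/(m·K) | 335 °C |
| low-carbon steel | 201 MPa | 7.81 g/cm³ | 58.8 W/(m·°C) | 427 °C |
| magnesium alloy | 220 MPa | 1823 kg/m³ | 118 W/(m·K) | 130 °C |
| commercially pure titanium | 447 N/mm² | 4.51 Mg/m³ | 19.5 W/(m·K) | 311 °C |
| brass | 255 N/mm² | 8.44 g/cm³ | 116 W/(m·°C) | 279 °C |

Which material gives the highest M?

low-carbon steel

Screen on constraints: k ≥ 0.189 W/(m·K); max service T ≥ 323 °C. Survivors: bronze, low-carbon steel.
Putting every candidate on a common basis:
  bronze: σ_y = 174.0 MPa, ρ = 8740 kg/m³
  low-carbon steel: σ_y = 201.0 MPa, ρ = 7810 kg/m³
  low-carbon steel: M = 4.39×10⁻³
  bronze: M = 3.57×10⁻³
Highest index: low-carbon steel.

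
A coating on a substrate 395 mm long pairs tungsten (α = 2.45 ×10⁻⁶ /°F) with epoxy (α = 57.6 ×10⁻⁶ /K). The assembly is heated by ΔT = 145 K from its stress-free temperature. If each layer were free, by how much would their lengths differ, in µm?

3050 µm

tungsten: α = 2.45×10⁻⁶/°F × 9/5 = 4.41×10⁻⁶/K.
Δα = |4.41 − 57.6|×10⁻⁶/K = 53.2×10⁻⁶/K.
ΔL_mismatch = Δα·L·ΔT = 53.2×10⁻⁶ × 395.0 mm × 145.0 K = 3050 µm.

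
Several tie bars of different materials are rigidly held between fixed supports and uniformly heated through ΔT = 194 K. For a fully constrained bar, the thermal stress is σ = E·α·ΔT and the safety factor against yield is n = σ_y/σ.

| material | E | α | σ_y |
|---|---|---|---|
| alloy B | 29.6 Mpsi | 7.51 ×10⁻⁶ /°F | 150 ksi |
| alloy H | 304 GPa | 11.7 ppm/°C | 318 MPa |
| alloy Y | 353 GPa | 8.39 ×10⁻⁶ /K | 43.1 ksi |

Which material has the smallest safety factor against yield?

Per material, after unit conversion:
  alloy B: E = 204.1, α = 13.5, σ_y = 1034 → σ = 535 MPa, n = 1.93
  alloy H: E = 304.0, α = 11.7, σ_y = 318.0 → σ = 690 MPa, n = 0.461
  alloy Y: E = 353.0, α = 8.39, σ_y = 297.2 → σ = 575 MPa, n = 0.517
Alloy H has the lowest safety factor, n = 0.461.

alloy H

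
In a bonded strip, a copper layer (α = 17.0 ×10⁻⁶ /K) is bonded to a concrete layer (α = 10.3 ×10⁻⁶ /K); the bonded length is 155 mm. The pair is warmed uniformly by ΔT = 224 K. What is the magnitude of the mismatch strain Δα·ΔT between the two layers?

Δα = |17.0 − 10.3|×10⁻⁶/K = 6.70×10⁻⁶/K.
Mismatch strain = Δα·ΔT = 6.70×10⁻⁶ × 224.0 = 1.50×10⁻³.

1.50×10⁻³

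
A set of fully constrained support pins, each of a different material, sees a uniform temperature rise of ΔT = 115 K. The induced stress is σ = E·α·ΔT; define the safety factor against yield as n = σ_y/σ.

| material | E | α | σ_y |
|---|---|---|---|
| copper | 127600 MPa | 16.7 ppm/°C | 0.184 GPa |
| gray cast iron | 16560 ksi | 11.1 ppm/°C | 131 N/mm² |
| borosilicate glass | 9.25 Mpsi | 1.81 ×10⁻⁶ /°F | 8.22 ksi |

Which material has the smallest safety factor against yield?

copper

Converting E to GPa, α to ×10⁻⁶/K, σ_y to MPa, then σ and n for each:
  copper: E = 127.6, α = 16.7, σ_y = 184.0 → σ = 245 MPa, n = 0.751
  gray cast iron: E = 114.2, α = 11.1, σ_y = 131.0 → σ = 146 MPa, n = 0.899
  borosilicate glass: E = 63.78, α = 3.26, σ_y = 56.67 → σ = 23.9 MPa, n = 2.37
The minimum is copper at n = 0.751.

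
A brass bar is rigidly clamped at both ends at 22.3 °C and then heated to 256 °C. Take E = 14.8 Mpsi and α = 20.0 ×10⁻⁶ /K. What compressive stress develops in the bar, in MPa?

477 MPa

E = 14.8 Mpsi = 102.0 GPa.
ΔT = 233.7 K. Constrained thermal stress σ = E·α·ΔT = 102.0×10³ MPa × 20.0×10⁻⁶ × 233.7 = 477 MPa (compressive).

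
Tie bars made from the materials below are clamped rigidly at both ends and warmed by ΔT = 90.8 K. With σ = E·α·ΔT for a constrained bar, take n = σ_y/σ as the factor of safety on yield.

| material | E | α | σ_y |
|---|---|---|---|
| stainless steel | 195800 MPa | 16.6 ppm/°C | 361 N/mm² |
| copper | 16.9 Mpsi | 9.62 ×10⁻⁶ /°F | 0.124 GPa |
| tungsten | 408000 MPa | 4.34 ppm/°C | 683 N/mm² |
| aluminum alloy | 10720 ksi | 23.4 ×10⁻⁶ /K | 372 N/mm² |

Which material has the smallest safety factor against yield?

Converting E to GPa, α to ×10⁻⁶/K, σ_y to MPa, then σ and n for each:
  stainless steel: E = 195.8, α = 16.6, σ_y = 361.0 → σ = 295 MPa, n = 1.22
  copper: E = 116.5, α = 17.3, σ_y = 124.0 → σ = 183 MPa, n = 0.677
  tungsten: E = 408.0, α = 4.34, σ_y = 683.0 → σ = 161 MPa, n = 4.25
  aluminum alloy: E = 73.91, α = 23.4, σ_y = 372.0 → σ = 157 MPa, n = 2.37
The minimum is copper at n = 0.677.

copper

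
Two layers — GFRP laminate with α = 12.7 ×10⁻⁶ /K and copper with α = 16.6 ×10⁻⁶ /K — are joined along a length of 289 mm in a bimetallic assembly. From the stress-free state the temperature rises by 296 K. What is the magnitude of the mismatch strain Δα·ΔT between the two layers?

Δα = |12.7 − 16.6|×10⁻⁶/K = 3.90×10⁻⁶/K.
Mismatch strain = Δα·ΔT = 3.90×10⁻⁶ × 296.0 = 1.15×10⁻³.

1.15×10⁻³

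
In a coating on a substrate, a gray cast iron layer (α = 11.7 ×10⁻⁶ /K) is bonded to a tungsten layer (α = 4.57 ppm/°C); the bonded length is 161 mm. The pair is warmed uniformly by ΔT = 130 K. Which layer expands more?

α(gray cast iron) = 11.7×10⁻⁶/K vs α(tungsten) = 4.57×10⁻⁶/K.
Higher α expands more for the same ΔT: gray cast iron.

gray cast iron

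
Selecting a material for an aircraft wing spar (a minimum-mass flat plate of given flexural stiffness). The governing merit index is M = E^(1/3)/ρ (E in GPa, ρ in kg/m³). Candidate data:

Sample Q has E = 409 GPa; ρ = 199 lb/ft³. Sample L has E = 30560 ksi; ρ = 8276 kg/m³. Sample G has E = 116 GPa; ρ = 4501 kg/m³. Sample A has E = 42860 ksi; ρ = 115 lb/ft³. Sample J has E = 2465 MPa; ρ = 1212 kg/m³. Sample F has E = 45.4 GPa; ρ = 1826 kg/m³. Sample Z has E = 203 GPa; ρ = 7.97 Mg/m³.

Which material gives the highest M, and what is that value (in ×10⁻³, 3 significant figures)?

Normalizing units and computing the index:
  sample Q: E = 409.0 GPa, ρ = 3188 kg/m³
  sample L: E = 210.7 GPa, ρ = 8276 kg/m³
  sample G: E = 116.0 GPa, ρ = 4501 kg/m³
  sample A: E = 295.5 GPa, ρ = 1842 kg/m³
  sample J: E = 2.465 GPa, ρ = 1212 kg/m³
  sample F: E = 45.40 GPa, ρ = 1826 kg/m³
  sample Z: E = 203.0 GPa, ρ = 7970 kg/m³
  sample A: M = 3.62×10⁻³
  sample Q: M = 2.33×10⁻³
  sample F: M = 1.95×10⁻³
  sample J: M = 1.11×10⁻³
  sample G: M = 1.08×10⁻³
  sample Z: M = 0.737×10⁻³
  sample L: M = 0.719×10⁻³
The maximum is for sample A.

sample A, M = 3.62×10⁻³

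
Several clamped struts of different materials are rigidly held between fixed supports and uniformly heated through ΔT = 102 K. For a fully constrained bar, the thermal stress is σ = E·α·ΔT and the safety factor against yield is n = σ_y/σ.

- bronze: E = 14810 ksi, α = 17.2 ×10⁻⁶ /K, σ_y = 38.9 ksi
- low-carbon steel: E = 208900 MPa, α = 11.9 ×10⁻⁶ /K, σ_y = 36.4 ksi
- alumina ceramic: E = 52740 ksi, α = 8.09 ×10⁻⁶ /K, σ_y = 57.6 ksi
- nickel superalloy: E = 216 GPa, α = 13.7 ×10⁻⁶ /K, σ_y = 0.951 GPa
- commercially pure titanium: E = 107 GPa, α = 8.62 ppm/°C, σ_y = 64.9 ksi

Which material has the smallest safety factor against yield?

Converting E to GPa, α to ×10⁻⁶/K, σ_y to MPa, then σ and n for each:
  bronze: E = 102.1, α = 17.2, σ_y = 268.2 → σ = 179 MPa, n = 1.50
  low-carbon steel: E = 208.9, α = 11.9, σ_y = 251.0 → σ = 254 MPa, n = 0.990
  alumina ceramic: E = 363.6, α = 8.09, σ_y = 397.1 → σ = 300 MPa, n = 1.32
  nickel superalloy: E = 216.0, α = 13.7, σ_y = 951.0 → σ = 302 MPa, n = 3.15
  commercially pure titanium: E = 107.0, α = 8.62, σ_y = 447.5 → σ = 94.1 MPa, n = 4.76
Low-carbon steel has the lowest safety factor, n = 0.990.

low-carbon steel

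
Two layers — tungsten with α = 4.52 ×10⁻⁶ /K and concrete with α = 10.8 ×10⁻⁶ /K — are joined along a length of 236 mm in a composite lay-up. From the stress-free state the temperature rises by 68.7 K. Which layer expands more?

concrete

α(tungsten) = 4.52×10⁻⁶/K vs α(concrete) = 10.8×10⁻⁶/K.
Higher α expands more for the same ΔT: concrete.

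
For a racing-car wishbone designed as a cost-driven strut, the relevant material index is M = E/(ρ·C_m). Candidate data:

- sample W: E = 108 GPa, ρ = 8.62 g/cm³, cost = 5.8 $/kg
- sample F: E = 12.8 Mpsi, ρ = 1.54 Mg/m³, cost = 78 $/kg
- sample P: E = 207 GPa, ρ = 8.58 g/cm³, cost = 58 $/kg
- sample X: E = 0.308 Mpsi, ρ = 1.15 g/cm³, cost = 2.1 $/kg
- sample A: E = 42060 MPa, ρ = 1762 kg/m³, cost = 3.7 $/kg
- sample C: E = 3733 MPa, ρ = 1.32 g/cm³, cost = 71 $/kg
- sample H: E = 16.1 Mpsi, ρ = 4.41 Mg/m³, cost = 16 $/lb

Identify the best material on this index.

In SI units:
  sample W: E = 108.0 GPa, ρ = 8620 kg/m³, cost = 5.800 $/kg
  sample F: E = 88.25 GPa, ρ = 1540 kg/m³, cost = 78.00 $/kg
  sample P: E = 207.0 GPa, ρ = 8580 kg/m³, cost = 58.00 $/kg
  sample X: E = 2.124 GPa, ρ = 1150 kg/m³, cost = 2.100 $/kg
  sample A: E = 42.06 GPa, ρ = 1762 kg/m³, cost = 3.700 $/kg
  sample C: E = 3.733 GPa, ρ = 1320 kg/m³, cost = 71.00 $/kg
  sample H: E = 111.0 GPa, ρ = 4410 kg/m³, cost = 35.27 $/kg
  sample A: M = 6.45 MN·m per $
  sample W: M = 2.16 MN·m per $
  sample X: M = 0.879 MN·m per $
  sample F: M = 0.735 MN·m per $
  sample H: M = 0.714 MN·m per $
  sample P: M = 0.416 MN·m per $
  sample C: M = 0.0398 MN·m per $
Sample A ranks first.

sample A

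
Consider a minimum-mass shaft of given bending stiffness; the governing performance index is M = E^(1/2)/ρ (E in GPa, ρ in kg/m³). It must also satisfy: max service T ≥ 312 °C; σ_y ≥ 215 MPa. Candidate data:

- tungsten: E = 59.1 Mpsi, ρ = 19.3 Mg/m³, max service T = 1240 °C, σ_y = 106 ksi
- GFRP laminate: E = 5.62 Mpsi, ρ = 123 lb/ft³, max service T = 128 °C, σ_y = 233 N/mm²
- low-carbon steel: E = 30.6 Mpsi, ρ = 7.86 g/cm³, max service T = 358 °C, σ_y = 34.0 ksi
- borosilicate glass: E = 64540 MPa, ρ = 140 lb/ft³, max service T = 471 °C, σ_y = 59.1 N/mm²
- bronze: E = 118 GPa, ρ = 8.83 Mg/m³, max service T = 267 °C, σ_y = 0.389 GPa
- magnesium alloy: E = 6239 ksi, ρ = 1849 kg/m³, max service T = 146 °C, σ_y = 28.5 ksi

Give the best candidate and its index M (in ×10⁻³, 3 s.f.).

Screen on constraints: max service T ≥ 312 °C; σ_y ≥ 215 MPa. Survivors: tungsten, low-carbon steel.
Putting every candidate on a common basis:
  tungsten: E = 407.5 GPa, ρ = 19300 kg/m³
  low-carbon steel: E = 211.0 GPa, ρ = 7860 kg/m³
  low-carbon steel: M = 1.85×10⁻³
  tungsten: M = 1.05×10⁻³
Highest index: low-carbon steel.

low-carbon steel, M = 1.85×10⁻³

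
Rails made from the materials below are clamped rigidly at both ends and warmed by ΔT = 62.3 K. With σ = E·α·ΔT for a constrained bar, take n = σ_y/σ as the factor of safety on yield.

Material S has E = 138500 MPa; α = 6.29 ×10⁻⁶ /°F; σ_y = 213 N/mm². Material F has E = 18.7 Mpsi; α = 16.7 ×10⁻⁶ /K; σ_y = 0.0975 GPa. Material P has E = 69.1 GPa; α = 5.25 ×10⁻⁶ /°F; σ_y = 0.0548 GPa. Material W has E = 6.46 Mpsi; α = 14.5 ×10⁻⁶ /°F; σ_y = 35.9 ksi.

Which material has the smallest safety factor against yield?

Per material, after unit conversion:
  material S: E = 138.5, α = 11.3, σ_y = 213.0 → σ = 97.7 MPa, n = 2.18
  material F: E = 128.9, α = 16.7, σ_y = 97.50 → σ = 134 MPa, n = 0.727
  material P: E = 69.10, α = 9.45, σ_y = 54.80 → σ = 40.7 MPa, n = 1.35
  material W: E = 44.54, α = 26.1, σ_y = 247.5 → σ = 72.4 MPa, n = 3.42
Smallest n: material F with n = 0.727.

material F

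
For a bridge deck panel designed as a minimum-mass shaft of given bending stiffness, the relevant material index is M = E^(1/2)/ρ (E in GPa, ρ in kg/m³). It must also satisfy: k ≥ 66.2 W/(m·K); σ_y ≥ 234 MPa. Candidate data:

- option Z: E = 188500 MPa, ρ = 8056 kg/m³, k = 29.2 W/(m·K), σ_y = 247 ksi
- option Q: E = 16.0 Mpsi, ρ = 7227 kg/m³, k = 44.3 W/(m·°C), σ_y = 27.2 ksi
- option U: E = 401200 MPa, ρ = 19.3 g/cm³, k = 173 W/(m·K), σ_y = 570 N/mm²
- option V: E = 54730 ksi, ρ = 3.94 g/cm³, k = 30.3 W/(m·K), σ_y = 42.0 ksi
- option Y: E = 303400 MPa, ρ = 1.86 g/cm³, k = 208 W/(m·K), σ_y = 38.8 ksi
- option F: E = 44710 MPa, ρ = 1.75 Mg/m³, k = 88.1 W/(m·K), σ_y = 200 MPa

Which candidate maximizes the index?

option Y

Screen on constraints: k ≥ 66.2 W/(m·K); σ_y ≥ 234 MPa. Survivors: option U, option Y.
In SI units:
  option U: E = 401.2 GPa, ρ = 19300 kg/m³
  option Y: E = 303.4 GPa, ρ = 1860 kg/m³
  option Y: M = 9.36×10⁻³
  option U: M = 1.04×10⁻³
Option Y ranks first.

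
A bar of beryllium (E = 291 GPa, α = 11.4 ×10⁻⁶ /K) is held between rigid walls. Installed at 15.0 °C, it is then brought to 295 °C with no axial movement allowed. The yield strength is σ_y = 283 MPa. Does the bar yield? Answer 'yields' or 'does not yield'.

ΔT = 280.0 K. Constrained thermal stress σ = E·α·ΔT = 291.0×10³ MPa × 11.4×10⁻⁶ × 280.0 = 929 MPa (compressive).
Compare to σ_y = 283 MPa: σ ≥ σ_y, so it yields.

yields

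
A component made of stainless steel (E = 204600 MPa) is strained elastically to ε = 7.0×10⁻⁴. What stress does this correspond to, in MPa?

E = 204600 MPa = 204.6 GPa.
σ = E·ε = 204600 MPa × 7.0×10⁻⁴ = 143 MPa.

143 MPa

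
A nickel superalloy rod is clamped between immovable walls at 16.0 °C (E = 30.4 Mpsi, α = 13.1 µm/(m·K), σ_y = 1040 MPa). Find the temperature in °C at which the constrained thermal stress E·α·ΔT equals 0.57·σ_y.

232 °C

E = 30.4 Mpsi = 209.6 GPa.
E·α·ΔT = 592.8 MPa ⇒ ΔT = 592.8 / (209.6×10³ × 13.1×10⁻⁶) = 215.9 K.
T = 16.0 + 215.9 = 231.9 °C.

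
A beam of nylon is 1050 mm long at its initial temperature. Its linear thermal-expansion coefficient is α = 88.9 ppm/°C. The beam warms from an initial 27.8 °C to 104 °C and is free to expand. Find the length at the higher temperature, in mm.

1057.1 mm

ΔT = 104 − 27.8 = 76.20 K.
ΔL = α·L₀·ΔT = 88.9×10⁻⁶ × 1050 mm × 76.20 K = 7.11 mm.
L = L₀ + ΔL = 1050 + 7.11 = 1057.1 mm.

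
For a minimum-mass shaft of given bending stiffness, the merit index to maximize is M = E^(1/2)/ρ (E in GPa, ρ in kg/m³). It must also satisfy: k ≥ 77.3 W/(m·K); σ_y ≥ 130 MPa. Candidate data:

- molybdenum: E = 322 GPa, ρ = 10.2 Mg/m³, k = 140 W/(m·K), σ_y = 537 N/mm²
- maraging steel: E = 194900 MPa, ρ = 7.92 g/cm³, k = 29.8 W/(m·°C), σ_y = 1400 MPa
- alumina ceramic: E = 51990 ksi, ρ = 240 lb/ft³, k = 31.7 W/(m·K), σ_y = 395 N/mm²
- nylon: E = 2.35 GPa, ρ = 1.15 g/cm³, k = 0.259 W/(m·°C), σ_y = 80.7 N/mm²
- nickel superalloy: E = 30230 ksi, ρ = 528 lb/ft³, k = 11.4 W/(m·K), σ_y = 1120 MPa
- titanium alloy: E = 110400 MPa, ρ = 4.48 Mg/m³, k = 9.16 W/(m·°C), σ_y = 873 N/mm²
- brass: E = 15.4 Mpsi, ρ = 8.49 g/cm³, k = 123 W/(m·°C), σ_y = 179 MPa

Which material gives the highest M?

Screen on constraints: k ≥ 77.3 W/(m·K); σ_y ≥ 130 MPa. Survivors: molybdenum, brass.
In SI units:
  molybdenum: E = 322.0 GPa, ρ = 10200 kg/m³
  brass: E = 106.2 GPa, ρ = 8490 kg/m³
  molybdenum: M = 1.76×10⁻³
  brass: M = 1.21×10⁻³
Molybdenum ranks first.

molybdenum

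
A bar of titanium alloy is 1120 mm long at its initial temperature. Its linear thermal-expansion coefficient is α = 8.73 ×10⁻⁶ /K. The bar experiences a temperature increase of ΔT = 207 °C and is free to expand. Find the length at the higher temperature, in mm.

1122.0 mm

ΔL = α·L₀·ΔT = 8.73×10⁻⁶ × 1120 mm × 207.0 K = 2.02 mm.
L = L₀ + ΔL = 1120 + 2.02 = 1122.0 mm.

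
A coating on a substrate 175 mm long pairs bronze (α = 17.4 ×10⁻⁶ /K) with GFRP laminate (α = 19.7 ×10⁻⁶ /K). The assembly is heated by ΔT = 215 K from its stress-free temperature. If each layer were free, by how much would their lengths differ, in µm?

Δα = |17.4 − 19.7|×10⁻⁶/K = 2.30×10⁻⁶/K.
ΔL_mismatch = Δα·L·ΔT = 2.30×10⁻⁶ × 175.0 mm × 215.0 K = 86.5 µm.

86.5 µm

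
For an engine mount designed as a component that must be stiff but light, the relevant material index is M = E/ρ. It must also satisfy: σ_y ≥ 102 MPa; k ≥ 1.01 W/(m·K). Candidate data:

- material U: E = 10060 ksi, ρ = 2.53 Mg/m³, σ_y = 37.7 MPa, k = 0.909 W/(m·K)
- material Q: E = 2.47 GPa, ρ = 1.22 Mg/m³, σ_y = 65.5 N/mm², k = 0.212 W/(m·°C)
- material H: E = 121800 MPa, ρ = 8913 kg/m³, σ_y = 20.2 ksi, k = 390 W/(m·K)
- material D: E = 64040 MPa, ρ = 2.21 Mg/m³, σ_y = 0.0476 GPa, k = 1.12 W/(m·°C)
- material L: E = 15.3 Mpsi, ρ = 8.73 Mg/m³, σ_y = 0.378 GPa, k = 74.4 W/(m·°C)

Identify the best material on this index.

Screen on constraints: σ_y ≥ 102 MPa; k ≥ 1.01 W/(m·K). Survivors: material H, material L.
Normalizing units and computing the index:
  material H: E = 121.8 GPa, ρ = 8913 kg/m³
  material L: E = 105.5 GPa, ρ = 8730 kg/m³
  material H: M = 13.7 MN·m/kg
  material L: M = 12.1 MN·m/kg
Highest index: material H.

material H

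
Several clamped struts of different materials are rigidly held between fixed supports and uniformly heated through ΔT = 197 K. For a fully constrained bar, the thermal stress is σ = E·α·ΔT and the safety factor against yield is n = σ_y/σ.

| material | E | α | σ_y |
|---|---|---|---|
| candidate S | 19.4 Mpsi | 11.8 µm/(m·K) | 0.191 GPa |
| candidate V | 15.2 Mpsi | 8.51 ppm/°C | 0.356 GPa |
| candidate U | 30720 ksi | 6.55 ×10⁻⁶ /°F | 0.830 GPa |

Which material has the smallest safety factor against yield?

With everything in SI (GPa, ×10⁻⁶/K, MPa):
  candidate S: E = 133.8, α = 11.8, σ_y = 191.0 → σ = 311 MPa, n = 0.614
  candidate V: E = 104.8, α = 8.51, σ_y = 356.0 → σ = 176 MPa, n = 2.03
  candidate U: E = 211.8, α = 11.8, σ_y = 830.0 → σ = 492 MPa, n = 1.69
The minimum is candidate S at n = 0.614.

candidate S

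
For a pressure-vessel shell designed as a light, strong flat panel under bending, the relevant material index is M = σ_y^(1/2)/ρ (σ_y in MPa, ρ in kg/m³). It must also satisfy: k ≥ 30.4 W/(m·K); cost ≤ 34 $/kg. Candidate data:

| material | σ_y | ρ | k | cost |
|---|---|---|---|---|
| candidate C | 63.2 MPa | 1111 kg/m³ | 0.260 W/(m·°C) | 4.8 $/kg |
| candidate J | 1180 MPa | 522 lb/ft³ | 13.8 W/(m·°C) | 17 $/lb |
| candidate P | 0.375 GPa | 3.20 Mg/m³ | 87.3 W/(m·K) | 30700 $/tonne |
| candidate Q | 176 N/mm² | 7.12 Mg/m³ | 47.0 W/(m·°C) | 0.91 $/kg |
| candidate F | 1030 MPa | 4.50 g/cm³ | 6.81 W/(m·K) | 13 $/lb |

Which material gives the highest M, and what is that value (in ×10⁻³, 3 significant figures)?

Screen on constraints: k ≥ 30.4 W/(m·K); cost ≤ 34 $/kg. Survivors: candidate P, candidate Q.
After converting to SI:
  candidate P: σ_y = 375.0 MPa, ρ = 3200 kg/m³
  candidate Q: σ_y = 176.0 MPa, ρ = 7120 kg/m³
  candidate P: M = 6.05×10⁻³
  candidate Q: M = 1.86×10⁻³
The maximum is for candidate P.

candidate P, M = 6.05×10⁻³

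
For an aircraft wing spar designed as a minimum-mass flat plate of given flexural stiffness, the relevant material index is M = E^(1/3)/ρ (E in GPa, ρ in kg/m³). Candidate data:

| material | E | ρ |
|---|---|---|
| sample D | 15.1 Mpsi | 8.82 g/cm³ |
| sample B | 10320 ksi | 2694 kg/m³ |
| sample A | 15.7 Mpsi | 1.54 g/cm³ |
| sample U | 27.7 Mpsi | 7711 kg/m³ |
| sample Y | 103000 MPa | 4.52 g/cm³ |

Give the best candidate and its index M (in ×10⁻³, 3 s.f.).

In SI units:
  sample D: E = 104.1 GPa, ρ = 8820 kg/m³
  sample B: E = 71.15 GPa, ρ = 2694 kg/m³
  sample A: E = 108.2 GPa, ρ = 1540 kg/m³
  sample U: E = 191.0 GPa, ρ = 7711 kg/m³
  sample Y: E = 103.0 GPa, ρ = 4520 kg/m³
  sample A: M = 3.09×10⁻³
  sample B: M = 1.54×10⁻³
  sample Y: M = 1.04×10⁻³
  sample U: M = 0.747×10⁻³
  sample D: M = 0.533×10⁻³
The maximum is for sample A.

sample A, M = 3.09×10⁻³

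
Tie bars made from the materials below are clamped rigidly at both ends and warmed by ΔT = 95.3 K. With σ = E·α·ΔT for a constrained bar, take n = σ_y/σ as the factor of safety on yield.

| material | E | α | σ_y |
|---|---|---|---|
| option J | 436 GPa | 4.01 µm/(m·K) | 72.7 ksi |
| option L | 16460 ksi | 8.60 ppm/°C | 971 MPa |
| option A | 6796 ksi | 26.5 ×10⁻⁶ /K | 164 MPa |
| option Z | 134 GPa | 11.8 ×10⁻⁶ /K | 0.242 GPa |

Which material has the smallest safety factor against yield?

option A

With everything in SI (GPa, ×10⁻⁶/K, MPa):
  option J: E = 436.0, α = 4.01, σ_y = 501.2 → σ = 167 MPa, n = 3.01
  option L: E = 113.5, α = 8.60, σ_y = 971.0 → σ = 93.0 MPa, n = 10.4
  option A: E = 46.86, α = 26.5, σ_y = 164.0 → σ = 118 MPa, n = 1.39
  option Z: E = 134.0, α = 11.8, σ_y = 242.0 → σ = 151 MPa, n = 1.61
Smallest n: option A with n = 1.39.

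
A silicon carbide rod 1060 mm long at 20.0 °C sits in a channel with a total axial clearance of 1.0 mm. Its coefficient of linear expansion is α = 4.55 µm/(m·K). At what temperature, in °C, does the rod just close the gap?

α·L₀·ΔT = 1.0 mm ⇒ ΔT = 1.0 / (4.55×10⁻⁶ × 1060.0) = 207.3 K.
T = 20.0 + 207.3 = 227.3 °C.

227 °C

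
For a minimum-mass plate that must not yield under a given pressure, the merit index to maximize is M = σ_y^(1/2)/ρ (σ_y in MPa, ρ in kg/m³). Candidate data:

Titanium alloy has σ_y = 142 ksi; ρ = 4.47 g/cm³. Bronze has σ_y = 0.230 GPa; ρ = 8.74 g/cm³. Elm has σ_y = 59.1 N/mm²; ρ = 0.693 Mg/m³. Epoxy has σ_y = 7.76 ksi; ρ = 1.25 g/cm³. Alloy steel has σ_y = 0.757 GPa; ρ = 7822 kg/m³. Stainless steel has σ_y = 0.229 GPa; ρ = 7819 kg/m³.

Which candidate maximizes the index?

elm

Normalizing units and computing the index:
  titanium alloy: σ_y = 979.1 MPa, ρ = 4470 kg/m³
  bronze: σ_y = 230.0 MPa, ρ = 8740 kg/m³
  elm: σ_y = 59.10 MPa, ρ = 693.0 kg/m³
  epoxy: σ_y = 53.50 MPa, ρ = 1250 kg/m³
  alloy steel: σ_y = 757.0 MPa, ρ = 7822 kg/m³
  stainless steel: σ_y = 229.0 MPa, ρ = 7819 kg/m³
  elm: M = 11.1×10⁻³
  titanium alloy: M = 7.00×10⁻³
  epoxy: M = 5.85×10⁻³
  alloy steel: M = 3.52×10⁻³
  stainless steel: M = 1.94×10⁻³
  bronze: M = 1.74×10⁻³
Elm has the largest M.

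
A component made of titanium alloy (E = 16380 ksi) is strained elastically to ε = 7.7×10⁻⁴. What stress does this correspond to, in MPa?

87.0 MPa

E = 16380 ksi = 112.9 GPa.
σ = E·ε = 112900 MPa × 7.7×10⁻⁴ = 87.0 MPa.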